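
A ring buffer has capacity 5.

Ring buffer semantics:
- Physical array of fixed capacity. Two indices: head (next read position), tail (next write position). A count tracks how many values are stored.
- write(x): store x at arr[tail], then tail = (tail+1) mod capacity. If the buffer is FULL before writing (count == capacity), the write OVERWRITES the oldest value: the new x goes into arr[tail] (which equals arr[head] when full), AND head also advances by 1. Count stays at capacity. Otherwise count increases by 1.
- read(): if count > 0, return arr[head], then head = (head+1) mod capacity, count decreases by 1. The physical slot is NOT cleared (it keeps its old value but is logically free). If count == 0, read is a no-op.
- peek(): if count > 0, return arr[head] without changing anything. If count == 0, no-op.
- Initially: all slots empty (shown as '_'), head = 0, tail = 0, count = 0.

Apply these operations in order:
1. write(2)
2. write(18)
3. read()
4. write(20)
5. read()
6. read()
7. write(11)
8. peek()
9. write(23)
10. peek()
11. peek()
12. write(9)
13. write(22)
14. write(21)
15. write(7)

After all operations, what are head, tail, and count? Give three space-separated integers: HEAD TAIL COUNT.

After op 1 (write(2)): arr=[2 _ _ _ _] head=0 tail=1 count=1
After op 2 (write(18)): arr=[2 18 _ _ _] head=0 tail=2 count=2
After op 3 (read()): arr=[2 18 _ _ _] head=1 tail=2 count=1
After op 4 (write(20)): arr=[2 18 20 _ _] head=1 tail=3 count=2
After op 5 (read()): arr=[2 18 20 _ _] head=2 tail=3 count=1
After op 6 (read()): arr=[2 18 20 _ _] head=3 tail=3 count=0
After op 7 (write(11)): arr=[2 18 20 11 _] head=3 tail=4 count=1
After op 8 (peek()): arr=[2 18 20 11 _] head=3 tail=4 count=1
After op 9 (write(23)): arr=[2 18 20 11 23] head=3 tail=0 count=2
After op 10 (peek()): arr=[2 18 20 11 23] head=3 tail=0 count=2
After op 11 (peek()): arr=[2 18 20 11 23] head=3 tail=0 count=2
After op 12 (write(9)): arr=[9 18 20 11 23] head=3 tail=1 count=3
After op 13 (write(22)): arr=[9 22 20 11 23] head=3 tail=2 count=4
After op 14 (write(21)): arr=[9 22 21 11 23] head=3 tail=3 count=5
After op 15 (write(7)): arr=[9 22 21 7 23] head=4 tail=4 count=5

Answer: 4 4 5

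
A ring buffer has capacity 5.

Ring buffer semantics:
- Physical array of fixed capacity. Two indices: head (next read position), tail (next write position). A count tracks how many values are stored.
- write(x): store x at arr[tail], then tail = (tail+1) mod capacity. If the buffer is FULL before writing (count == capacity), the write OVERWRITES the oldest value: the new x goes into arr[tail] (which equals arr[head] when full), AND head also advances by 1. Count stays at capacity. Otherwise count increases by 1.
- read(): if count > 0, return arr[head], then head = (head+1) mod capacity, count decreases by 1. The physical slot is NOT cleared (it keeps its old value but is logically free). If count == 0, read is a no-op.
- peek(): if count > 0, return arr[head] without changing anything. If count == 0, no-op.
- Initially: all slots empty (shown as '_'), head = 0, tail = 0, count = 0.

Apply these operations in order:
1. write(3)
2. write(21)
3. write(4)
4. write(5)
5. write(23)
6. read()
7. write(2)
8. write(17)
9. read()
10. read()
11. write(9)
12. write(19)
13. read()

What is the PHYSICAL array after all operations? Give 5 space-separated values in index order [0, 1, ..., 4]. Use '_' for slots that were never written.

After op 1 (write(3)): arr=[3 _ _ _ _] head=0 tail=1 count=1
After op 2 (write(21)): arr=[3 21 _ _ _] head=0 tail=2 count=2
After op 3 (write(4)): arr=[3 21 4 _ _] head=0 tail=3 count=3
After op 4 (write(5)): arr=[3 21 4 5 _] head=0 tail=4 count=4
After op 5 (write(23)): arr=[3 21 4 5 23] head=0 tail=0 count=5
After op 6 (read()): arr=[3 21 4 5 23] head=1 tail=0 count=4
After op 7 (write(2)): arr=[2 21 4 5 23] head=1 tail=1 count=5
After op 8 (write(17)): arr=[2 17 4 5 23] head=2 tail=2 count=5
After op 9 (read()): arr=[2 17 4 5 23] head=3 tail=2 count=4
After op 10 (read()): arr=[2 17 4 5 23] head=4 tail=2 count=3
After op 11 (write(9)): arr=[2 17 9 5 23] head=4 tail=3 count=4
After op 12 (write(19)): arr=[2 17 9 19 23] head=4 tail=4 count=5
After op 13 (read()): arr=[2 17 9 19 23] head=0 tail=4 count=4

Answer: 2 17 9 19 23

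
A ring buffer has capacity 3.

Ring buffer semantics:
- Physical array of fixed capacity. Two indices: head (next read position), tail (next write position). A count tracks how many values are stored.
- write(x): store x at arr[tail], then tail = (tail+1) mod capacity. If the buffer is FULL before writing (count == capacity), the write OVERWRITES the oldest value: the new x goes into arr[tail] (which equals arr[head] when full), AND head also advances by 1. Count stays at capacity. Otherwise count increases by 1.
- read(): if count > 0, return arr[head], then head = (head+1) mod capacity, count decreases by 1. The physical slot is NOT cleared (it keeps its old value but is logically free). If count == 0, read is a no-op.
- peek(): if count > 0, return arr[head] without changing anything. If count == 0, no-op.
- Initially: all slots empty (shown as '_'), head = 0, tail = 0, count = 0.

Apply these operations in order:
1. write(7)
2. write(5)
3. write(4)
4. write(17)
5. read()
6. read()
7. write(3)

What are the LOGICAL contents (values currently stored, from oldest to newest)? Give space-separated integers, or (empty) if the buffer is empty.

After op 1 (write(7)): arr=[7 _ _] head=0 tail=1 count=1
After op 2 (write(5)): arr=[7 5 _] head=0 tail=2 count=2
After op 3 (write(4)): arr=[7 5 4] head=0 tail=0 count=3
After op 4 (write(17)): arr=[17 5 4] head=1 tail=1 count=3
After op 5 (read()): arr=[17 5 4] head=2 tail=1 count=2
After op 6 (read()): arr=[17 5 4] head=0 tail=1 count=1
After op 7 (write(3)): arr=[17 3 4] head=0 tail=2 count=2

Answer: 17 3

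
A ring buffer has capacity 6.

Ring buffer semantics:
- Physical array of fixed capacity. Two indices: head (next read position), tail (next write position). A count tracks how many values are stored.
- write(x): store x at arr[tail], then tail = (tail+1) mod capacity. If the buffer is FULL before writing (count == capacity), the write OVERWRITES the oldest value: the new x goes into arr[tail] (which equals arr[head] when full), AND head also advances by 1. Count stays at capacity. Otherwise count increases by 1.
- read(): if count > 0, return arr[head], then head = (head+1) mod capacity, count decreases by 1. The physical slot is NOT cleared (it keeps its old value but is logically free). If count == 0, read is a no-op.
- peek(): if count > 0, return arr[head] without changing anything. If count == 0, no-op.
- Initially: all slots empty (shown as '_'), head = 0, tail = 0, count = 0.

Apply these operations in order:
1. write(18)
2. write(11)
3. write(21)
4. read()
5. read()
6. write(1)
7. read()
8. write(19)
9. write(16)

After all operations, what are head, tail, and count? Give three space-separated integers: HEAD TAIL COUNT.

Answer: 3 0 3

Derivation:
After op 1 (write(18)): arr=[18 _ _ _ _ _] head=0 tail=1 count=1
After op 2 (write(11)): arr=[18 11 _ _ _ _] head=0 tail=2 count=2
After op 3 (write(21)): arr=[18 11 21 _ _ _] head=0 tail=3 count=3
After op 4 (read()): arr=[18 11 21 _ _ _] head=1 tail=3 count=2
After op 5 (read()): arr=[18 11 21 _ _ _] head=2 tail=3 count=1
After op 6 (write(1)): arr=[18 11 21 1 _ _] head=2 tail=4 count=2
After op 7 (read()): arr=[18 11 21 1 _ _] head=3 tail=4 count=1
After op 8 (write(19)): arr=[18 11 21 1 19 _] head=3 tail=5 count=2
After op 9 (write(16)): arr=[18 11 21 1 19 16] head=3 tail=0 count=3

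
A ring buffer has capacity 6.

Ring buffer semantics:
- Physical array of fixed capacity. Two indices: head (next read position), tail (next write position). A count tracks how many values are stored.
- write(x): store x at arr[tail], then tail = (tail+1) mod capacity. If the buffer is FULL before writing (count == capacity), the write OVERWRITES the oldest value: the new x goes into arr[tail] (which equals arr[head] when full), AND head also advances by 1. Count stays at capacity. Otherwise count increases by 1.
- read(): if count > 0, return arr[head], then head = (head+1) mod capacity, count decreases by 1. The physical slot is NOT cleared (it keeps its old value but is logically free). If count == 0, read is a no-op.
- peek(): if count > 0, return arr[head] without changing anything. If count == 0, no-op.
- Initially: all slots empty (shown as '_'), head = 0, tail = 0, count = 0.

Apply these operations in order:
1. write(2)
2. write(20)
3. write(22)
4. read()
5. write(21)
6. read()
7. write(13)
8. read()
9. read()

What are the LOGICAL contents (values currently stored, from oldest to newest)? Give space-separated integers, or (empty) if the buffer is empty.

Answer: 13

Derivation:
After op 1 (write(2)): arr=[2 _ _ _ _ _] head=0 tail=1 count=1
After op 2 (write(20)): arr=[2 20 _ _ _ _] head=0 tail=2 count=2
After op 3 (write(22)): arr=[2 20 22 _ _ _] head=0 tail=3 count=3
After op 4 (read()): arr=[2 20 22 _ _ _] head=1 tail=3 count=2
After op 5 (write(21)): arr=[2 20 22 21 _ _] head=1 tail=4 count=3
After op 6 (read()): arr=[2 20 22 21 _ _] head=2 tail=4 count=2
After op 7 (write(13)): arr=[2 20 22 21 13 _] head=2 tail=5 count=3
After op 8 (read()): arr=[2 20 22 21 13 _] head=3 tail=5 count=2
After op 9 (read()): arr=[2 20 22 21 13 _] head=4 tail=5 count=1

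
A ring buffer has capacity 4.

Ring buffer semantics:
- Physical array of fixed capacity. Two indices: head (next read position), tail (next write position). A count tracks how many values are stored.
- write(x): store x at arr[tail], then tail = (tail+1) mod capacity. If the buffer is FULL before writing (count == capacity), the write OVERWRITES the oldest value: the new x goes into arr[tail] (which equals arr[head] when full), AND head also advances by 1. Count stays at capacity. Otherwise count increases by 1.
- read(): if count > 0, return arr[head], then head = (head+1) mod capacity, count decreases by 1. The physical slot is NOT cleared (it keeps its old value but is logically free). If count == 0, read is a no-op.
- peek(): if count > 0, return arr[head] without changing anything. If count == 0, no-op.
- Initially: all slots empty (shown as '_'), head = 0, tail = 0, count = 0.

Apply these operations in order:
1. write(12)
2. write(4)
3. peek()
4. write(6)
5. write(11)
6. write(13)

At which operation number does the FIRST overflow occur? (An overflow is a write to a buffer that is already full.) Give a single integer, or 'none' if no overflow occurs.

After op 1 (write(12)): arr=[12 _ _ _] head=0 tail=1 count=1
After op 2 (write(4)): arr=[12 4 _ _] head=0 tail=2 count=2
After op 3 (peek()): arr=[12 4 _ _] head=0 tail=2 count=2
After op 4 (write(6)): arr=[12 4 6 _] head=0 tail=3 count=3
After op 5 (write(11)): arr=[12 4 6 11] head=0 tail=0 count=4
After op 6 (write(13)): arr=[13 4 6 11] head=1 tail=1 count=4

Answer: 6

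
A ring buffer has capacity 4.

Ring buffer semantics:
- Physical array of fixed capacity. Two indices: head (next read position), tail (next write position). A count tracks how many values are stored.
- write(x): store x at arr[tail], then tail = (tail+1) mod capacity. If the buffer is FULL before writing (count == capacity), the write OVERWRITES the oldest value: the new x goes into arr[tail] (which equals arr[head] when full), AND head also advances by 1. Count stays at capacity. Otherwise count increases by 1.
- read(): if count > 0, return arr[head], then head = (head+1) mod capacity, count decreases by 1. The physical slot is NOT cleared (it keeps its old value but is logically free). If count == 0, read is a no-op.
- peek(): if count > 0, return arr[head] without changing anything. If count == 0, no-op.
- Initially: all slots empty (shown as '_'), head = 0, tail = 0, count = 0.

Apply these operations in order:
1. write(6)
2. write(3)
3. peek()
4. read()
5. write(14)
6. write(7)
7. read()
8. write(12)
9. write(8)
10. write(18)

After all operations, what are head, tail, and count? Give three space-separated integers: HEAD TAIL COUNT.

Answer: 3 3 4

Derivation:
After op 1 (write(6)): arr=[6 _ _ _] head=0 tail=1 count=1
After op 2 (write(3)): arr=[6 3 _ _] head=0 tail=2 count=2
After op 3 (peek()): arr=[6 3 _ _] head=0 tail=2 count=2
After op 4 (read()): arr=[6 3 _ _] head=1 tail=2 count=1
After op 5 (write(14)): arr=[6 3 14 _] head=1 tail=3 count=2
After op 6 (write(7)): arr=[6 3 14 7] head=1 tail=0 count=3
After op 7 (read()): arr=[6 3 14 7] head=2 tail=0 count=2
After op 8 (write(12)): arr=[12 3 14 7] head=2 tail=1 count=3
After op 9 (write(8)): arr=[12 8 14 7] head=2 tail=2 count=4
After op 10 (write(18)): arr=[12 8 18 7] head=3 tail=3 count=4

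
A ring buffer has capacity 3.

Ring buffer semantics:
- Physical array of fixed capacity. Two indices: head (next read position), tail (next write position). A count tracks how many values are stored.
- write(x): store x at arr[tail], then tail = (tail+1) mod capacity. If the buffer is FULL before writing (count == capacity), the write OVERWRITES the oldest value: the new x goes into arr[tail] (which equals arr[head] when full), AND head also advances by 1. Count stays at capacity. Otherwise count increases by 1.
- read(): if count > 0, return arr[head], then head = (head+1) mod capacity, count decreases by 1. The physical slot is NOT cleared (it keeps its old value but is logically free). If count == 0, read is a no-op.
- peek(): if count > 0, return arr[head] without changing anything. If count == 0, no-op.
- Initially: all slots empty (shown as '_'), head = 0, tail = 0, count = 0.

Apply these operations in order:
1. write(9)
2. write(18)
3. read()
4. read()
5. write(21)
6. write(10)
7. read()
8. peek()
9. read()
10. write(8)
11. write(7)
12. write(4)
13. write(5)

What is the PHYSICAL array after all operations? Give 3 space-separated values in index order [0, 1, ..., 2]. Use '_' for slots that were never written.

Answer: 4 5 7

Derivation:
After op 1 (write(9)): arr=[9 _ _] head=0 tail=1 count=1
After op 2 (write(18)): arr=[9 18 _] head=0 tail=2 count=2
After op 3 (read()): arr=[9 18 _] head=1 tail=2 count=1
After op 4 (read()): arr=[9 18 _] head=2 tail=2 count=0
After op 5 (write(21)): arr=[9 18 21] head=2 tail=0 count=1
After op 6 (write(10)): arr=[10 18 21] head=2 tail=1 count=2
After op 7 (read()): arr=[10 18 21] head=0 tail=1 count=1
After op 8 (peek()): arr=[10 18 21] head=0 tail=1 count=1
After op 9 (read()): arr=[10 18 21] head=1 tail=1 count=0
After op 10 (write(8)): arr=[10 8 21] head=1 tail=2 count=1
After op 11 (write(7)): arr=[10 8 7] head=1 tail=0 count=2
After op 12 (write(4)): arr=[4 8 7] head=1 tail=1 count=3
After op 13 (write(5)): arr=[4 5 7] head=2 tail=2 count=3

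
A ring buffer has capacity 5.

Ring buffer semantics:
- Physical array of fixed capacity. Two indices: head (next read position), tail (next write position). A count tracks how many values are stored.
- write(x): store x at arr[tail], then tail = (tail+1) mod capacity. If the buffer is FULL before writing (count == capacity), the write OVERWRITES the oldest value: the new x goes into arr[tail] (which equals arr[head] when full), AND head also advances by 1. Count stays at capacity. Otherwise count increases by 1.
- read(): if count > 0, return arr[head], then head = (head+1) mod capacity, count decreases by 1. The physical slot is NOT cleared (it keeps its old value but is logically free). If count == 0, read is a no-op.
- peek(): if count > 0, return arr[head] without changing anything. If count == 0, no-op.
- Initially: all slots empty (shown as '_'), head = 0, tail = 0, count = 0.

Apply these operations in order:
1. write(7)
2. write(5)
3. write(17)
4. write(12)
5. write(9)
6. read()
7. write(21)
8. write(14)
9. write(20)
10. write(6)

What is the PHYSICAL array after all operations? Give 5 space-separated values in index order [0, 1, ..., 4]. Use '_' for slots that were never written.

Answer: 21 14 20 6 9

Derivation:
After op 1 (write(7)): arr=[7 _ _ _ _] head=0 tail=1 count=1
After op 2 (write(5)): arr=[7 5 _ _ _] head=0 tail=2 count=2
After op 3 (write(17)): arr=[7 5 17 _ _] head=0 tail=3 count=3
After op 4 (write(12)): arr=[7 5 17 12 _] head=0 tail=4 count=4
After op 5 (write(9)): arr=[7 5 17 12 9] head=0 tail=0 count=5
After op 6 (read()): arr=[7 5 17 12 9] head=1 tail=0 count=4
After op 7 (write(21)): arr=[21 5 17 12 9] head=1 tail=1 count=5
After op 8 (write(14)): arr=[21 14 17 12 9] head=2 tail=2 count=5
After op 9 (write(20)): arr=[21 14 20 12 9] head=3 tail=3 count=5
After op 10 (write(6)): arr=[21 14 20 6 9] head=4 tail=4 count=5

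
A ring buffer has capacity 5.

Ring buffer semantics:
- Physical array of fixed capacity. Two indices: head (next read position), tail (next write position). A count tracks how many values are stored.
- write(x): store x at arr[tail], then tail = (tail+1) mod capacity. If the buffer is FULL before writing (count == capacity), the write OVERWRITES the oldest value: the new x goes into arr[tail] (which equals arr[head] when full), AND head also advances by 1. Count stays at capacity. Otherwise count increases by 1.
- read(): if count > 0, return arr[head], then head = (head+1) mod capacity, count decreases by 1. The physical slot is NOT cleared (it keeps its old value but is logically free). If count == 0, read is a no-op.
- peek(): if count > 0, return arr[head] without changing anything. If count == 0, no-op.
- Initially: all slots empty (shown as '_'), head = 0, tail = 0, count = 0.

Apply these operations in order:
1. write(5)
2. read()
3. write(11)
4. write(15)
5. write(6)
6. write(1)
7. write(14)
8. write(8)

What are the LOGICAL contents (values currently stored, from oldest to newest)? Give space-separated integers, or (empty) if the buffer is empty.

Answer: 15 6 1 14 8

Derivation:
After op 1 (write(5)): arr=[5 _ _ _ _] head=0 tail=1 count=1
After op 2 (read()): arr=[5 _ _ _ _] head=1 tail=1 count=0
After op 3 (write(11)): arr=[5 11 _ _ _] head=1 tail=2 count=1
After op 4 (write(15)): arr=[5 11 15 _ _] head=1 tail=3 count=2
After op 5 (write(6)): arr=[5 11 15 6 _] head=1 tail=4 count=3
After op 6 (write(1)): arr=[5 11 15 6 1] head=1 tail=0 count=4
After op 7 (write(14)): arr=[14 11 15 6 1] head=1 tail=1 count=5
After op 8 (write(8)): arr=[14 8 15 6 1] head=2 tail=2 count=5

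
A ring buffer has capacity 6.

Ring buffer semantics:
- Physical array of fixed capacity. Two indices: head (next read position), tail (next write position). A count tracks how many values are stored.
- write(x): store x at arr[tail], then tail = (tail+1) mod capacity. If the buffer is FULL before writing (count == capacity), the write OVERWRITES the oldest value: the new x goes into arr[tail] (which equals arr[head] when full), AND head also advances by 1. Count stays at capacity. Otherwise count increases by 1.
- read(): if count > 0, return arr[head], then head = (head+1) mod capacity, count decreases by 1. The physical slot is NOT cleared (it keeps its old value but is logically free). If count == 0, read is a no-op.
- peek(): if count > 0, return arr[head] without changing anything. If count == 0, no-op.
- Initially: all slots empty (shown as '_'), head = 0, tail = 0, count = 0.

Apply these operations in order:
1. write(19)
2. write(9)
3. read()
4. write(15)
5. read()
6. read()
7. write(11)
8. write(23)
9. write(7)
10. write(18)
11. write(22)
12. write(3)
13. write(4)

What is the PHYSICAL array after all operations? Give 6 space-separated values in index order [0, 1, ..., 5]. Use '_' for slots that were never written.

Answer: 18 22 3 4 23 7

Derivation:
After op 1 (write(19)): arr=[19 _ _ _ _ _] head=0 tail=1 count=1
After op 2 (write(9)): arr=[19 9 _ _ _ _] head=0 tail=2 count=2
After op 3 (read()): arr=[19 9 _ _ _ _] head=1 tail=2 count=1
After op 4 (write(15)): arr=[19 9 15 _ _ _] head=1 tail=3 count=2
After op 5 (read()): arr=[19 9 15 _ _ _] head=2 tail=3 count=1
After op 6 (read()): arr=[19 9 15 _ _ _] head=3 tail=3 count=0
After op 7 (write(11)): arr=[19 9 15 11 _ _] head=3 tail=4 count=1
After op 8 (write(23)): arr=[19 9 15 11 23 _] head=3 tail=5 count=2
After op 9 (write(7)): arr=[19 9 15 11 23 7] head=3 tail=0 count=3
After op 10 (write(18)): arr=[18 9 15 11 23 7] head=3 tail=1 count=4
After op 11 (write(22)): arr=[18 22 15 11 23 7] head=3 tail=2 count=5
After op 12 (write(3)): arr=[18 22 3 11 23 7] head=3 tail=3 count=6
After op 13 (write(4)): arr=[18 22 3 4 23 7] head=4 tail=4 count=6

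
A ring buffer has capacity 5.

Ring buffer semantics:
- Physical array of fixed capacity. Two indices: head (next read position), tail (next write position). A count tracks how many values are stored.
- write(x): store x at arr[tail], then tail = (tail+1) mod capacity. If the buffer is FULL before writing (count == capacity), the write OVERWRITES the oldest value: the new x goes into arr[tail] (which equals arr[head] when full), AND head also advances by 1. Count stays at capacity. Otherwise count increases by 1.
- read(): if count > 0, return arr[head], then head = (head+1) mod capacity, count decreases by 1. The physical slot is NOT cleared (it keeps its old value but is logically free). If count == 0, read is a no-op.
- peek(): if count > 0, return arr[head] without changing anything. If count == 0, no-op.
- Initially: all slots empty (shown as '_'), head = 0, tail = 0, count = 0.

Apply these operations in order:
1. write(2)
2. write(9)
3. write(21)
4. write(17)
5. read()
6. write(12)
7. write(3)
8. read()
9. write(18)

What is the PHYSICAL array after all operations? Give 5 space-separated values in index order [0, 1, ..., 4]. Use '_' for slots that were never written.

After op 1 (write(2)): arr=[2 _ _ _ _] head=0 tail=1 count=1
After op 2 (write(9)): arr=[2 9 _ _ _] head=0 tail=2 count=2
After op 3 (write(21)): arr=[2 9 21 _ _] head=0 tail=3 count=3
After op 4 (write(17)): arr=[2 9 21 17 _] head=0 tail=4 count=4
After op 5 (read()): arr=[2 9 21 17 _] head=1 tail=4 count=3
After op 6 (write(12)): arr=[2 9 21 17 12] head=1 tail=0 count=4
After op 7 (write(3)): arr=[3 9 21 17 12] head=1 tail=1 count=5
After op 8 (read()): arr=[3 9 21 17 12] head=2 tail=1 count=4
After op 9 (write(18)): arr=[3 18 21 17 12] head=2 tail=2 count=5

Answer: 3 18 21 17 12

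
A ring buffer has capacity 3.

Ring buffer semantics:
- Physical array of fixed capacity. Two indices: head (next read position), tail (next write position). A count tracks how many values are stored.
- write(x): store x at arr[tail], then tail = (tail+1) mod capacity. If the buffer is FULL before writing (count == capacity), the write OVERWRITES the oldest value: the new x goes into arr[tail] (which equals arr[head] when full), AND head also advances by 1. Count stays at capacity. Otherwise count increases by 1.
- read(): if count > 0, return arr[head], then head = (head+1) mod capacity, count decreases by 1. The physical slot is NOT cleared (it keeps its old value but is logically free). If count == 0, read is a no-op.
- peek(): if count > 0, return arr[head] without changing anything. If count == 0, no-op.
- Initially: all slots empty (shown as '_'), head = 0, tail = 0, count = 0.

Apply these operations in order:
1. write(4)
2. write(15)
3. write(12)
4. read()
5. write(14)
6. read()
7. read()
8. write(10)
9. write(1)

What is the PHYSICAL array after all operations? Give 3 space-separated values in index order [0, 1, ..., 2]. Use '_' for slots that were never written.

After op 1 (write(4)): arr=[4 _ _] head=0 tail=1 count=1
After op 2 (write(15)): arr=[4 15 _] head=0 tail=2 count=2
After op 3 (write(12)): arr=[4 15 12] head=0 tail=0 count=3
After op 4 (read()): arr=[4 15 12] head=1 tail=0 count=2
After op 5 (write(14)): arr=[14 15 12] head=1 tail=1 count=3
After op 6 (read()): arr=[14 15 12] head=2 tail=1 count=2
After op 7 (read()): arr=[14 15 12] head=0 tail=1 count=1
After op 8 (write(10)): arr=[14 10 12] head=0 tail=2 count=2
After op 9 (write(1)): arr=[14 10 1] head=0 tail=0 count=3

Answer: 14 10 1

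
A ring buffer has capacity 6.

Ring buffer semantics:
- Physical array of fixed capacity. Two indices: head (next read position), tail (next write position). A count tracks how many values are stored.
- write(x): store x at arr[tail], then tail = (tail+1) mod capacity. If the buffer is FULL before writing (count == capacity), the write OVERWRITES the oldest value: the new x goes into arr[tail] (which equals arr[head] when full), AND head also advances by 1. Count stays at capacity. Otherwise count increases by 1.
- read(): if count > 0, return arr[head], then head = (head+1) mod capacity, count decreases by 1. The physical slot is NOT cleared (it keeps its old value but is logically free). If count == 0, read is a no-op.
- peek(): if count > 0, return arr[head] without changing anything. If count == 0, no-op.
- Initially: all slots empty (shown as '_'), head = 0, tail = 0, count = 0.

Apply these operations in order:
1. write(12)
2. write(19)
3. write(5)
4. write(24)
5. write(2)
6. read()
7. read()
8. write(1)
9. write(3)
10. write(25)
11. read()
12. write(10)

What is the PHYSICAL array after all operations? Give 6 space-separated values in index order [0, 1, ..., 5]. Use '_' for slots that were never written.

After op 1 (write(12)): arr=[12 _ _ _ _ _] head=0 tail=1 count=1
After op 2 (write(19)): arr=[12 19 _ _ _ _] head=0 tail=2 count=2
After op 3 (write(5)): arr=[12 19 5 _ _ _] head=0 tail=3 count=3
After op 4 (write(24)): arr=[12 19 5 24 _ _] head=0 tail=4 count=4
After op 5 (write(2)): arr=[12 19 5 24 2 _] head=0 tail=5 count=5
After op 6 (read()): arr=[12 19 5 24 2 _] head=1 tail=5 count=4
After op 7 (read()): arr=[12 19 5 24 2 _] head=2 tail=5 count=3
After op 8 (write(1)): arr=[12 19 5 24 2 1] head=2 tail=0 count=4
After op 9 (write(3)): arr=[3 19 5 24 2 1] head=2 tail=1 count=5
After op 10 (write(25)): arr=[3 25 5 24 2 1] head=2 tail=2 count=6
After op 11 (read()): arr=[3 25 5 24 2 1] head=3 tail=2 count=5
After op 12 (write(10)): arr=[3 25 10 24 2 1] head=3 tail=3 count=6

Answer: 3 25 10 24 2 1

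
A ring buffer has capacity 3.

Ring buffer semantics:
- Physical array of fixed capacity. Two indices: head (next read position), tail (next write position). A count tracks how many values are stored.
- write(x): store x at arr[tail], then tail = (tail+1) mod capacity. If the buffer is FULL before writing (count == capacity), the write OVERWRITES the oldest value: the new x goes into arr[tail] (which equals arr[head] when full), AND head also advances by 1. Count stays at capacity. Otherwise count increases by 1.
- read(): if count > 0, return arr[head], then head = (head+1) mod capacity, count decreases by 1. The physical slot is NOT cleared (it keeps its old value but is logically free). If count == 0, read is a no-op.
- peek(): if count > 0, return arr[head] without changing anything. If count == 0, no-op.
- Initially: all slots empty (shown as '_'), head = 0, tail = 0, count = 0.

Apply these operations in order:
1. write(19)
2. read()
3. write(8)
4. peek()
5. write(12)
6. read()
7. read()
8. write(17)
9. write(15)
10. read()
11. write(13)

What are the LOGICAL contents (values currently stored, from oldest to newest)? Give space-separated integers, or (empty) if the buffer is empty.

Answer: 15 13

Derivation:
After op 1 (write(19)): arr=[19 _ _] head=0 tail=1 count=1
After op 2 (read()): arr=[19 _ _] head=1 tail=1 count=0
After op 3 (write(8)): arr=[19 8 _] head=1 tail=2 count=1
After op 4 (peek()): arr=[19 8 _] head=1 tail=2 count=1
After op 5 (write(12)): arr=[19 8 12] head=1 tail=0 count=2
After op 6 (read()): arr=[19 8 12] head=2 tail=0 count=1
After op 7 (read()): arr=[19 8 12] head=0 tail=0 count=0
After op 8 (write(17)): arr=[17 8 12] head=0 tail=1 count=1
After op 9 (write(15)): arr=[17 15 12] head=0 tail=2 count=2
After op 10 (read()): arr=[17 15 12] head=1 tail=2 count=1
After op 11 (write(13)): arr=[17 15 13] head=1 tail=0 count=2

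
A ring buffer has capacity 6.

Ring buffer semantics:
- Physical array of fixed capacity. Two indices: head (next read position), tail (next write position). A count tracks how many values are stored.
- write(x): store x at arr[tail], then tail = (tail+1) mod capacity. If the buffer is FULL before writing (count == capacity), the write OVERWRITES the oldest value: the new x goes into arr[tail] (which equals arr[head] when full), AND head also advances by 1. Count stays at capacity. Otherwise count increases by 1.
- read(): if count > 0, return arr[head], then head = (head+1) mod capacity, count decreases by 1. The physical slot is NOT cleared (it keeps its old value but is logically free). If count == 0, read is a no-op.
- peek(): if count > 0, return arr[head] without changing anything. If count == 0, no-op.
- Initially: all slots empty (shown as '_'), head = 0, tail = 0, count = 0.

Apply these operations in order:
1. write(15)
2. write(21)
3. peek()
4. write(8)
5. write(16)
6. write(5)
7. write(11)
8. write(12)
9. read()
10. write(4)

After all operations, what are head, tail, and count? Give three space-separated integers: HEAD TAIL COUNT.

Answer: 2 2 6

Derivation:
After op 1 (write(15)): arr=[15 _ _ _ _ _] head=0 tail=1 count=1
After op 2 (write(21)): arr=[15 21 _ _ _ _] head=0 tail=2 count=2
After op 3 (peek()): arr=[15 21 _ _ _ _] head=0 tail=2 count=2
After op 4 (write(8)): arr=[15 21 8 _ _ _] head=0 tail=3 count=3
After op 5 (write(16)): arr=[15 21 8 16 _ _] head=0 tail=4 count=4
After op 6 (write(5)): arr=[15 21 8 16 5 _] head=0 tail=5 count=5
After op 7 (write(11)): arr=[15 21 8 16 5 11] head=0 tail=0 count=6
After op 8 (write(12)): arr=[12 21 8 16 5 11] head=1 tail=1 count=6
After op 9 (read()): arr=[12 21 8 16 5 11] head=2 tail=1 count=5
After op 10 (write(4)): arr=[12 4 8 16 5 11] head=2 tail=2 count=6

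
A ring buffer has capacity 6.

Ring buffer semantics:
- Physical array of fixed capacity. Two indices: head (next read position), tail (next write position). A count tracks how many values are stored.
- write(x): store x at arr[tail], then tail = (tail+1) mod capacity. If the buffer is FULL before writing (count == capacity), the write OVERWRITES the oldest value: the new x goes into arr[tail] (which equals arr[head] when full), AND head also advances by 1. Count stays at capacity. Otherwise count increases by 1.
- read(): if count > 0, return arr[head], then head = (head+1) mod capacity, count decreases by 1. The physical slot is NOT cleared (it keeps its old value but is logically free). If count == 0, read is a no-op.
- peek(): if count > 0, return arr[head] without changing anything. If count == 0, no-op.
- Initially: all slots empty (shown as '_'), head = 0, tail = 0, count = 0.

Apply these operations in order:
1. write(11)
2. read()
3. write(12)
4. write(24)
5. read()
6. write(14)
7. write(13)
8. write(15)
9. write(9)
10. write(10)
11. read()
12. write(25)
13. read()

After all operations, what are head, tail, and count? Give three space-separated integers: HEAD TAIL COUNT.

Answer: 4 3 5

Derivation:
After op 1 (write(11)): arr=[11 _ _ _ _ _] head=0 tail=1 count=1
After op 2 (read()): arr=[11 _ _ _ _ _] head=1 tail=1 count=0
After op 3 (write(12)): arr=[11 12 _ _ _ _] head=1 tail=2 count=1
After op 4 (write(24)): arr=[11 12 24 _ _ _] head=1 tail=3 count=2
After op 5 (read()): arr=[11 12 24 _ _ _] head=2 tail=3 count=1
After op 6 (write(14)): arr=[11 12 24 14 _ _] head=2 tail=4 count=2
After op 7 (write(13)): arr=[11 12 24 14 13 _] head=2 tail=5 count=3
After op 8 (write(15)): arr=[11 12 24 14 13 15] head=2 tail=0 count=4
After op 9 (write(9)): arr=[9 12 24 14 13 15] head=2 tail=1 count=5
After op 10 (write(10)): arr=[9 10 24 14 13 15] head=2 tail=2 count=6
After op 11 (read()): arr=[9 10 24 14 13 15] head=3 tail=2 count=5
After op 12 (write(25)): arr=[9 10 25 14 13 15] head=3 tail=3 count=6
After op 13 (read()): arr=[9 10 25 14 13 15] head=4 tail=3 count=5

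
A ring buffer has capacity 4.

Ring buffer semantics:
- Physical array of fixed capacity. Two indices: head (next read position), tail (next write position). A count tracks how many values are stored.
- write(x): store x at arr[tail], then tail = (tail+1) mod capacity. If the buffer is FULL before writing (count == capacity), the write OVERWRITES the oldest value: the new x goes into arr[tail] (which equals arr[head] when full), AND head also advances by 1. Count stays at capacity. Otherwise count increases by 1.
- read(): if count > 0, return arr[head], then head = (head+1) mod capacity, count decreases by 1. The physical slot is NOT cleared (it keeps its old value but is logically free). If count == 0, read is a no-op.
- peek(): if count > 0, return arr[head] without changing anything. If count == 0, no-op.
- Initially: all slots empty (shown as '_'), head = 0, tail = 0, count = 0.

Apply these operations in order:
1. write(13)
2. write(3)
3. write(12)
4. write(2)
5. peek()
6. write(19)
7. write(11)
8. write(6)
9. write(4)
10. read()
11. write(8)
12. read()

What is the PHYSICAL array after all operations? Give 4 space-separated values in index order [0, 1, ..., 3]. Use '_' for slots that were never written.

After op 1 (write(13)): arr=[13 _ _ _] head=0 tail=1 count=1
After op 2 (write(3)): arr=[13 3 _ _] head=0 tail=2 count=2
After op 3 (write(12)): arr=[13 3 12 _] head=0 tail=3 count=3
After op 4 (write(2)): arr=[13 3 12 2] head=0 tail=0 count=4
After op 5 (peek()): arr=[13 3 12 2] head=0 tail=0 count=4
After op 6 (write(19)): arr=[19 3 12 2] head=1 tail=1 count=4
After op 7 (write(11)): arr=[19 11 12 2] head=2 tail=2 count=4
After op 8 (write(6)): arr=[19 11 6 2] head=3 tail=3 count=4
After op 9 (write(4)): arr=[19 11 6 4] head=0 tail=0 count=4
After op 10 (read()): arr=[19 11 6 4] head=1 tail=0 count=3
After op 11 (write(8)): arr=[8 11 6 4] head=1 tail=1 count=4
After op 12 (read()): arr=[8 11 6 4] head=2 tail=1 count=3

Answer: 8 11 6 4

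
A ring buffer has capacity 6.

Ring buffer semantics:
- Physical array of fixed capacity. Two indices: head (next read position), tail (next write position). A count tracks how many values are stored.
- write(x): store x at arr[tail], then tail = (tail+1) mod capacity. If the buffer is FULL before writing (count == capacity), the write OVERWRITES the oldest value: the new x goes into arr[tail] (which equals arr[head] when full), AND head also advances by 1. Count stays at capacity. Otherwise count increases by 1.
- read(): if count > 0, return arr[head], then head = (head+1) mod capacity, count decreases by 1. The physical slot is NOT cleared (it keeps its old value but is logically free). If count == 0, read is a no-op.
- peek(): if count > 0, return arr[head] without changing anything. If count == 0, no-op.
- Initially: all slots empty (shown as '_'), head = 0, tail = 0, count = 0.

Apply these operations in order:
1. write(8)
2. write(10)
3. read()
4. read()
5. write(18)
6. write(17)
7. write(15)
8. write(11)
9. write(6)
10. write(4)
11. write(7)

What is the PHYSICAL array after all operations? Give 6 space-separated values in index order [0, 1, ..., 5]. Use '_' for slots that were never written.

Answer: 6 4 7 17 15 11

Derivation:
After op 1 (write(8)): arr=[8 _ _ _ _ _] head=0 tail=1 count=1
After op 2 (write(10)): arr=[8 10 _ _ _ _] head=0 tail=2 count=2
After op 3 (read()): arr=[8 10 _ _ _ _] head=1 tail=2 count=1
After op 4 (read()): arr=[8 10 _ _ _ _] head=2 tail=2 count=0
After op 5 (write(18)): arr=[8 10 18 _ _ _] head=2 tail=3 count=1
After op 6 (write(17)): arr=[8 10 18 17 _ _] head=2 tail=4 count=2
After op 7 (write(15)): arr=[8 10 18 17 15 _] head=2 tail=5 count=3
After op 8 (write(11)): arr=[8 10 18 17 15 11] head=2 tail=0 count=4
After op 9 (write(6)): arr=[6 10 18 17 15 11] head=2 tail=1 count=5
After op 10 (write(4)): arr=[6 4 18 17 15 11] head=2 tail=2 count=6
After op 11 (write(7)): arr=[6 4 7 17 15 11] head=3 tail=3 count=6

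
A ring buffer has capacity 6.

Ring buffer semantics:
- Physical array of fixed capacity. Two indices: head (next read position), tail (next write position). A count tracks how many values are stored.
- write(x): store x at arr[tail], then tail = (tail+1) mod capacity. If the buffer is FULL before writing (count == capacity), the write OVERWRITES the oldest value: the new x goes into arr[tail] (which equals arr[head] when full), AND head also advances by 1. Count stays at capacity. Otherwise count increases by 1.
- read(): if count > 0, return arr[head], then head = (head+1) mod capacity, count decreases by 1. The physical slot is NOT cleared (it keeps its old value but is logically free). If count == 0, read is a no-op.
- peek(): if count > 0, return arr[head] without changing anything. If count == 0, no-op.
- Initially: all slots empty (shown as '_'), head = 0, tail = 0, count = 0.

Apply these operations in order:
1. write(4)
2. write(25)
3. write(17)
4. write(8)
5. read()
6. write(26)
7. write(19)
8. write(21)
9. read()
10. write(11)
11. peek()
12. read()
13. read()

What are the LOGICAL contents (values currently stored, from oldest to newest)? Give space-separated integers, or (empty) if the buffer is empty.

After op 1 (write(4)): arr=[4 _ _ _ _ _] head=0 tail=1 count=1
After op 2 (write(25)): arr=[4 25 _ _ _ _] head=0 tail=2 count=2
After op 3 (write(17)): arr=[4 25 17 _ _ _] head=0 tail=3 count=3
After op 4 (write(8)): arr=[4 25 17 8 _ _] head=0 tail=4 count=4
After op 5 (read()): arr=[4 25 17 8 _ _] head=1 tail=4 count=3
After op 6 (write(26)): arr=[4 25 17 8 26 _] head=1 tail=5 count=4
After op 7 (write(19)): arr=[4 25 17 8 26 19] head=1 tail=0 count=5
After op 8 (write(21)): arr=[21 25 17 8 26 19] head=1 tail=1 count=6
After op 9 (read()): arr=[21 25 17 8 26 19] head=2 tail=1 count=5
After op 10 (write(11)): arr=[21 11 17 8 26 19] head=2 tail=2 count=6
After op 11 (peek()): arr=[21 11 17 8 26 19] head=2 tail=2 count=6
After op 12 (read()): arr=[21 11 17 8 26 19] head=3 tail=2 count=5
After op 13 (read()): arr=[21 11 17 8 26 19] head=4 tail=2 count=4

Answer: 26 19 21 11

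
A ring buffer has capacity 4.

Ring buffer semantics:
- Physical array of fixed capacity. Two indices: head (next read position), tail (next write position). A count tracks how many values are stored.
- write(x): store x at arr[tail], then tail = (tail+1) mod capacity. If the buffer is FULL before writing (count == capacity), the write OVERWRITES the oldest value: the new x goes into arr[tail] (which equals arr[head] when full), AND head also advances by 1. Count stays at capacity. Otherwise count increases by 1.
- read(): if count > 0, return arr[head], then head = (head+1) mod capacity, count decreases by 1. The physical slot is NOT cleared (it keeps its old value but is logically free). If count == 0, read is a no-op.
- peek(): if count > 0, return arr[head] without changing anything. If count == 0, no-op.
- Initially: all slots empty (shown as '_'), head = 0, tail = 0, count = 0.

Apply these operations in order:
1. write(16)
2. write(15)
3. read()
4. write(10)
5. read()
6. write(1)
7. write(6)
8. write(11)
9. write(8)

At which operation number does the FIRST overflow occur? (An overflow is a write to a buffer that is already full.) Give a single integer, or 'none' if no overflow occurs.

Answer: 9

Derivation:
After op 1 (write(16)): arr=[16 _ _ _] head=0 tail=1 count=1
After op 2 (write(15)): arr=[16 15 _ _] head=0 tail=2 count=2
After op 3 (read()): arr=[16 15 _ _] head=1 tail=2 count=1
After op 4 (write(10)): arr=[16 15 10 _] head=1 tail=3 count=2
After op 5 (read()): arr=[16 15 10 _] head=2 tail=3 count=1
After op 6 (write(1)): arr=[16 15 10 1] head=2 tail=0 count=2
After op 7 (write(6)): arr=[6 15 10 1] head=2 tail=1 count=3
After op 8 (write(11)): arr=[6 11 10 1] head=2 tail=2 count=4
After op 9 (write(8)): arr=[6 11 8 1] head=3 tail=3 count=4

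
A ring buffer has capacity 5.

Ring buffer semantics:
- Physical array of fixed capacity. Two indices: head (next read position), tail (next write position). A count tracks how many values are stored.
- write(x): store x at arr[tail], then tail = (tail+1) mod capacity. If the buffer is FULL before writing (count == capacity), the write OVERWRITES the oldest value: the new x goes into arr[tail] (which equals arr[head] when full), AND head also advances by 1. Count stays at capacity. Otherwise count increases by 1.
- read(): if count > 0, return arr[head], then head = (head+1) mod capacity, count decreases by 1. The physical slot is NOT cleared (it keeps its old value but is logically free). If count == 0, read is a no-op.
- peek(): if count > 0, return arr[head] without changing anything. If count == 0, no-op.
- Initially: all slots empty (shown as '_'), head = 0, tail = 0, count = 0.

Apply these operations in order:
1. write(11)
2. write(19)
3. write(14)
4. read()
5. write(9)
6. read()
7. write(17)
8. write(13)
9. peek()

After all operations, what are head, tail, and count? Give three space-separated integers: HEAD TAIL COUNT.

Answer: 2 1 4

Derivation:
After op 1 (write(11)): arr=[11 _ _ _ _] head=0 tail=1 count=1
After op 2 (write(19)): arr=[11 19 _ _ _] head=0 tail=2 count=2
After op 3 (write(14)): arr=[11 19 14 _ _] head=0 tail=3 count=3
After op 4 (read()): arr=[11 19 14 _ _] head=1 tail=3 count=2
After op 5 (write(9)): arr=[11 19 14 9 _] head=1 tail=4 count=3
After op 6 (read()): arr=[11 19 14 9 _] head=2 tail=4 count=2
After op 7 (write(17)): arr=[11 19 14 9 17] head=2 tail=0 count=3
After op 8 (write(13)): arr=[13 19 14 9 17] head=2 tail=1 count=4
After op 9 (peek()): arr=[13 19 14 9 17] head=2 tail=1 count=4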